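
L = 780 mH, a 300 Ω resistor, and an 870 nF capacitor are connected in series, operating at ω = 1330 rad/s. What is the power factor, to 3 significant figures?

0.866

X_L = ωL = 1040 Ω
X_C = 1/(ωC) = 864 Ω
Net reactance X = X_L − X_C = 173 Ω
Z = 300 + j173 Ω
|Z| = √(300² + 173²) = 346 Ω
∠Z = arctan(173/300) = 30.0°
cos φ = cos(30.0°) = 0.866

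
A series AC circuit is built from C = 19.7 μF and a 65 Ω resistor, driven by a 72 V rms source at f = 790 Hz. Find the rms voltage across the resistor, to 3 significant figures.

71.1 V

ω = 2πf = 4964 rad/s
X_C = 1/(ωC) = 10.2 Ω
Z = 65.0 − j10.2 Ω
|Z| = √(65.0² + 10.2²) = 65.8 Ω
I = V/|Z| = 1.09 A
V_R = I·|Z_R| = 1.09 × 65.0 = 71.1 V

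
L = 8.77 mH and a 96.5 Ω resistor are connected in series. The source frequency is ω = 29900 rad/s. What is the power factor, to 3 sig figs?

0.345

X_L = ωL = 262 Ω
Z = 96.5 + j262 Ω
|Z| = √(96.5² + 262²) = 279 Ω
∠Z = arctan(262/96.5) = 69.8°
cos φ = cos(69.8°) = 0.345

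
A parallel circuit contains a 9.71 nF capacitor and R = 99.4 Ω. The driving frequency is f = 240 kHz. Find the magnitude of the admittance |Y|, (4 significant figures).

ω = 2πf = 1.508e+06 rad/s
X_C = 1/(ωC) = 68.30 Ω
Parallel: admittances add. Y = 1/R + jωC
Y = (0.01006 + j0.01464) S
|Y| = 0.01777 S → |Z| = 1/|Y| = 56.29 Ω, ∠Z = −∠Y = -55.51°

17.77 mS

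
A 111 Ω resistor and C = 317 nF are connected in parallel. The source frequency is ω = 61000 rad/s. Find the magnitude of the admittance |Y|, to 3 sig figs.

21.3 mS

X_C = 1/(ωC) = 51.7 Ω
Parallel: admittances add. Y = 1/R + jωC
Y = (0.00901 + j0.0193) S
|Y| = 0.0213 S → |Z| = 1/|Y| = 46.9 Ω, ∠Z = −∠Y = -65.0°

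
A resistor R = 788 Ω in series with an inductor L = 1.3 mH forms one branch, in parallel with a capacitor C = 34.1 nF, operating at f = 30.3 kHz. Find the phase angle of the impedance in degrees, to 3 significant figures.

-79.3°

ω = 2πf = 190400 rad/s
X_L = ωL = 247 Ω
X_C = 1/(ωC) = 154 Ω
Branch 1 (R+jX_L): Z₁ = 788 + j247 Ω, |Z₁| = 826 Ω
Branch 2 (−jX_C): Z₂ = −j154 Ω
Parallel: Z = Z₁Z₂/(Z₁+Z₂), |Z| = 160 Ω, ∠Z = -79.3°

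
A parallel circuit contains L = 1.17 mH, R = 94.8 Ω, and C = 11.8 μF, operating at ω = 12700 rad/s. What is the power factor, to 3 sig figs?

X_L = ωL = 14.9 Ω
X_C = 1/(ωC) = 6.67 Ω
Parallel: admittances add. Y = 1/R + 1/(jωL) + jωC
Y = (0.0105 + j0.0826) S
|Y| = 0.0832 S → |Z| = 1/|Y| = 12.0 Ω, ∠Z = −∠Y = -82.7°
cos φ = cos(-82.7°) = 0.127

0.127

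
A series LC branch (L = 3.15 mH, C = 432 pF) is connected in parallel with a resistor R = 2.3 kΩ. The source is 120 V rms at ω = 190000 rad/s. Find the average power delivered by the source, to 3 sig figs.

6.26 W

X_L = ωL = 598 Ω
X_C = 1/(ωC) = 12200 Ω
Branch 1: Z₁ = R = 2300 Ω
Branch 2 (series LC): Z₂ = j(X_L − X_C) = −j11600 Ω
Parallel: Z = Z₁Z₂/(Z₁+Z₂), |Z| = 2260 Ω, ∠Z = -11.2°
I = V/|Z| = 53.2 mA
P = VI cos φ = 120 × 0.0532 × cos(-11.2°) = 6.26 W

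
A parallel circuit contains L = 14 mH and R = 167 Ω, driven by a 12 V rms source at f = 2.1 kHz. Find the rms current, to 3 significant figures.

ω = 2πf = 13190 rad/s
X_L = ωL = 185 Ω
Parallel: admittances add. Y = 1/R + 1/(jωL)
Y = (0.00599 − j0.00541) S
|Y| = 0.00807 S → |Z| = 1/|Y| = 124 Ω, ∠Z = −∠Y = 42.1°
I = V/|Z| = 12/124 = 96.9 mA

96.9 mA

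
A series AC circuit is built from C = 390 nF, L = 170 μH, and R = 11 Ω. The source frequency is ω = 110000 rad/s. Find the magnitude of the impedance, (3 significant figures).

11.9 Ω

X_L = ωL = 18.7 Ω
X_C = 1/(ωC) = 23.3 Ω
Net reactance X = X_L − X_C = -4.61 Ω
Z = 11.0 − j4.61 Ω
|Z| = √(11.0² + 4.61²) = 11.9 Ω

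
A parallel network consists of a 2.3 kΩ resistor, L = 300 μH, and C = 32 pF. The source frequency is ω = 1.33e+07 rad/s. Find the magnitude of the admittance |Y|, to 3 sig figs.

X_L = ωL = 3990 Ω
X_C = 1/(ωC) = 2350 Ω
Parallel: admittances add. Y = 1/R + 1/(jωL) + jωC
Y = (0.000435 + j0.000175) S
|Y| = 0.000469 S → |Z| = 1/|Y| = 2130 Ω, ∠Z = −∠Y = -21.9°

469 μS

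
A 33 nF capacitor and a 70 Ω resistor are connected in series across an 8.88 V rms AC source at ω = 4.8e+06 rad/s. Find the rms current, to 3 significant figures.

126 mA

X_C = 1/(ωC) = 6.31 Ω
Z = 70.0 − j6.31 Ω
|Z| = √(70.0² + 6.31²) = 70.3 Ω
I = V/|Z| = 8.88/70.3 = 126 mA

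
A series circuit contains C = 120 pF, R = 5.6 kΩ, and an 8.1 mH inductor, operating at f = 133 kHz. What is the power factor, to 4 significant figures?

0.8680

ω = 2πf = 835700 rad/s
X_L = ωL = 6769 Ω
X_C = 1/(ωC) = 9972 Ω
Net reactance X = X_L − X_C = -3203 Ω
Z = 5600 − j3203 Ω
|Z| = √(5600² + 3203²) = 6451 Ω
∠Z = arctan(-3203/5600) = -29.77°
cos φ = cos(-29.77°) = 0.8680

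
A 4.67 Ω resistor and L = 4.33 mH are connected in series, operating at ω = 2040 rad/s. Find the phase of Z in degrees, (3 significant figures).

62.1°

X_L = ωL = 8.83 Ω
Z = 4.67 + j8.83 Ω
|Z| = √(4.67² + 8.83²) = 9.99 Ω
∠Z = arctan(8.83/4.67) = 62.1°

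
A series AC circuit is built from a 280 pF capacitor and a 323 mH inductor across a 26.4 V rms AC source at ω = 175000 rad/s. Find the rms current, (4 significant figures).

731.0 μA

X_L = ωL = 56520 Ω
X_C = 1/(ωC) = 20410 Ω
Net reactance X = X_L − X_C = 36120 Ω
Z = j36120 Ω
|Z| = √(0² + 36120²) = 36120 Ω
I = V/|Z| = 26.4/36120 = 731.0 μA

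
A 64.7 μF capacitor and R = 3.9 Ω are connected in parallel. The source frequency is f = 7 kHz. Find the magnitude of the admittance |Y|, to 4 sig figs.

2.857 S

ω = 2πf = 43980 rad/s
X_C = 1/(ωC) = 0.3514 Ω
Parallel: admittances add. Y = 1/R + jωC
Y = (0.2564 + j2.846) S
|Y| = 2.857 S → |Z| = 1/|Y| = 0.3500 Ω, ∠Z = −∠Y = -84.85°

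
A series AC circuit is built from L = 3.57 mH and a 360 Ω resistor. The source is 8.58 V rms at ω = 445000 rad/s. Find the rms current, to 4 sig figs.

5.267 mA

X_L = ωL = 1589 Ω
Z = 360.0 + j1589 Ω
|Z| = √(360.0² + 1589²) = 1629 Ω
I = V/|Z| = 8.58/1629 = 5.267 mA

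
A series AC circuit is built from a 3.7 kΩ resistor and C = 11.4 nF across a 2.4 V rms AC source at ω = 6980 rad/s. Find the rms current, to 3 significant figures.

183 μA

X_C = 1/(ωC) = 12600 Ω
Z = 3700 − j12600 Ω
|Z| = √(3700² + 12600²) = 13100 Ω
I = V/|Z| = 2.4/13100 = 183 μA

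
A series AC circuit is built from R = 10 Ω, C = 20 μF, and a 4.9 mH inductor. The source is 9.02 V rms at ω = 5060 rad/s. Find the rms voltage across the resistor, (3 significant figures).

5.02 V

X_L = ωL = 24.8 Ω
X_C = 1/(ωC) = 9.88 Ω
Net reactance X = X_L − X_C = 14.9 Ω
Z = 10.0 + j14.9 Ω
|Z| = √(10.0² + 14.9²) = 18.0 Ω
I = V/|Z| = 502 mA
V_R = I·|Z_R| = 0.502 × 10.0 = 5.02 V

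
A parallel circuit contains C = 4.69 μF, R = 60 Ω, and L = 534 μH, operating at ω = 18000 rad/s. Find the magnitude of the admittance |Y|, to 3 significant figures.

X_L = ωL = 9.61 Ω
X_C = 1/(ωC) = 11.8 Ω
Parallel: admittances add. Y = 1/R + 1/(jωL) + jωC
Y = (0.0167 − j0.0196) S
|Y| = 0.0257 S → |Z| = 1/|Y| = 38.8 Ω, ∠Z = −∠Y = 49.6°

25.7 mS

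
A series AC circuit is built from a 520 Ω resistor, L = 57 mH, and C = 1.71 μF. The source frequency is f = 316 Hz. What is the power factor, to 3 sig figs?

ω = 2πf = 1985 rad/s
X_L = ωL = 113 Ω
X_C = 1/(ωC) = 295 Ω
Net reactance X = X_L − X_C = -181 Ω
Z = 520 − j181 Ω
|Z| = √(520² + 181²) = 551 Ω
∠Z = arctan(-181/520) = -19.2°
cos φ = cos(-19.2°) = 0.944

0.944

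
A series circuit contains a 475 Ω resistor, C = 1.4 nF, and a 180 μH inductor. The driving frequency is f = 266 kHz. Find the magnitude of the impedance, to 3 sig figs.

ω = 2πf = 1.671e+06 rad/s
X_L = ωL = 301 Ω
X_C = 1/(ωC) = 427 Ω
Net reactance X = X_L − X_C = -127 Ω
Z = 475 − j127 Ω
|Z| = √(475² + 127²) = 492 Ω

492 Ω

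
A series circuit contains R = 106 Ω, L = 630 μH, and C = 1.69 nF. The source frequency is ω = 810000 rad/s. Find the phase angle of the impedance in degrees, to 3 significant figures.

X_L = ωL = 510 Ω
X_C = 1/(ωC) = 731 Ω
Net reactance X = X_L − X_C = -220 Ω
Z = 106 − j220 Ω
|Z| = √(106² + 220²) = 244 Ω
∠Z = arctan(-220/106) = -64.3°

-64.3°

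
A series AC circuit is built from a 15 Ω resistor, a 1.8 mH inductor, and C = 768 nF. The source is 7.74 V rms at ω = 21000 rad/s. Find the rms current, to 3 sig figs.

272 mA

X_L = ωL = 37.8 Ω
X_C = 1/(ωC) = 62.0 Ω
Net reactance X = X_L − X_C = -24.2 Ω
Z = 15.0 − j24.2 Ω
|Z| = √(15.0² + 24.2²) = 28.5 Ω
I = V/|Z| = 7.74/28.5 = 272 mA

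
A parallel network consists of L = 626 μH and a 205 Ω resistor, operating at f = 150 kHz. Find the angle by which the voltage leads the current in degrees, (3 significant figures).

ω = 2πf = 942500 rad/s
X_L = ωL = 590 Ω
Parallel: admittances add. Y = 1/R + 1/(jωL)
Y = (0.00488 − j0.00169) S
|Y| = 0.00516 S → |Z| = 1/|Y| = 194 Ω, ∠Z = −∠Y = 19.2°

19.2°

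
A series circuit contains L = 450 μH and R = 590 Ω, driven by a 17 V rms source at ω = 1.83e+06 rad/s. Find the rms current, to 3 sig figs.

X_L = ωL = 824 Ω
Z = 590 + j824 Ω
|Z| = √(590² + 824²) = 1010 Ω
I = V/|Z| = 17/1010 = 16.8 mA

16.8 mA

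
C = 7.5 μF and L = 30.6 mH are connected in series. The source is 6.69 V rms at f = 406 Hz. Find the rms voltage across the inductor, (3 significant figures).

20.2 V

ω = 2πf = 2551 rad/s
X_L = ωL = 78.1 Ω
X_C = 1/(ωC) = 52.3 Ω
Net reactance X = X_L − X_C = 25.8 Ω
Z = j25.8 Ω
|Z| = √(0² + 25.8²) = 25.8 Ω
I = V/|Z| = 259 mA
V_L = I·|Z_L| = 0.259 × 78.1 = 20.2 V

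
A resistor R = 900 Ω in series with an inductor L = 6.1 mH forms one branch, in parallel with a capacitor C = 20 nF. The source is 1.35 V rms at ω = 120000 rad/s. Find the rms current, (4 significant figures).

2.663 mA

X_L = ωL = 732.0 Ω
X_C = 1/(ωC) = 416.7 Ω
Branch 1 (R+jX_L): Z₁ = 900.0 + j732.0 Ω, |Z₁| = 1160 Ω
Branch 2 (−jX_C): Z₂ = −j416.7 Ω
Parallel: Z = Z₁Z₂/(Z₁+Z₂), |Z| = 506.9 Ω, ∠Z = -70.19°
I = V/|Z| = 1.35/506.9 = 2.663 mA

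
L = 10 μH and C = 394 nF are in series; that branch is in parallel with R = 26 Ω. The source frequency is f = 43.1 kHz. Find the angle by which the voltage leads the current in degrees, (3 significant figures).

ω = 2πf = 270800 rad/s
X_L = ωL = 2.71 Ω
X_C = 1/(ωC) = 9.37 Ω
Branch 1: Z₁ = R = 26.0 Ω
Branch 2 (series LC): Z₂ = j(X_L − X_C) = −j6.66 Ω
Parallel: Z = Z₁Z₂/(Z₁+Z₂), |Z| = 6.46 Ω, ∠Z = -75.6°

-75.6°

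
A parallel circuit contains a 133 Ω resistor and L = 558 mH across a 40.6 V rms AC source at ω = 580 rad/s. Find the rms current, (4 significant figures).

330.0 mA

X_L = ωL = 323.6 Ω
Parallel: admittances add. Y = 1/R + 1/(jωL)
Y = (0.007519 − j0.003090) S
|Y| = 0.008129 S → |Z| = 1/|Y| = 123.0 Ω, ∠Z = −∠Y = 22.34°
I = V/|Z| = 40.6/123.0 = 330.0 mA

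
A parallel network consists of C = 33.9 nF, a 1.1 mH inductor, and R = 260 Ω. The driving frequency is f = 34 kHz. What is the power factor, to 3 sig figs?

ω = 2πf = 213600 rad/s
X_L = ωL = 235 Ω
X_C = 1/(ωC) = 138 Ω
Parallel: admittances add. Y = 1/R + 1/(jωL) + jωC
Y = (0.00385 + j0.00299) S
|Y| = 0.00487 S → |Z| = 1/|Y| = 205 Ω, ∠Z = −∠Y = -37.8°
cos φ = cos(-37.8°) = 0.790

0.790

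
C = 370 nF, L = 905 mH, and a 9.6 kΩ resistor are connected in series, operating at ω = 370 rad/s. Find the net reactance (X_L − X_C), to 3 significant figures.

-6970 Ω

X_L = ωL = 335 Ω
X_C = 1/(ωC) = 7300 Ω
X = 335 − 7300 = -6970 Ω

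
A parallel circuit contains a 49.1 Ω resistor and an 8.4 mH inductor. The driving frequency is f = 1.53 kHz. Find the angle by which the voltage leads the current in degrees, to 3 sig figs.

ω = 2πf = 9613 rad/s
X_L = ωL = 80.8 Ω
Parallel: admittances add. Y = 1/R + 1/(jωL)
Y = (0.0204 − j0.0124) S
|Y| = 0.0238 S → |Z| = 1/|Y| = 42.0 Ω, ∠Z = −∠Y = 31.3°

31.3°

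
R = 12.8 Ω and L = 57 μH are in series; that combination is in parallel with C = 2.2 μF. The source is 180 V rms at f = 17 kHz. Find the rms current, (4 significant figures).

ω = 2πf = 106800 rad/s
X_L = ωL = 6.088 Ω
X_C = 1/(ωC) = 4.255 Ω
Branch 1 (R+jX_L): Z₁ = 12.80 + j6.088 Ω, |Z₁| = 14.17 Ω
Branch 2 (−jX_C): Z₂ = −j4.255 Ω
Parallel: Z = Z₁Z₂/(Z₁+Z₂), |Z| = 4.665 Ω, ∠Z = -72.71°
I = V/|Z| = 180/4.665 = 38.59 A

38.59 A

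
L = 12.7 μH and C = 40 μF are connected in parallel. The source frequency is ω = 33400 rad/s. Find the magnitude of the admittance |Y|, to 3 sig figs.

1.02 S

X_L = ωL = 0.424 Ω
X_C = 1/(ωC) = 0.749 Ω
Parallel: admittances add. Y = 1/(jωL) + jωC
Y = (0 − j1.02) S
|Y| = 1.02 S → |Z| = 1/|Y| = 0.979 Ω, ∠Z = −∠Y = 90.0°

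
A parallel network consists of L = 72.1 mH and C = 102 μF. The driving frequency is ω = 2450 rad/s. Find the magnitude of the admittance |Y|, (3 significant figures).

244 mS

X_L = ωL = 177 Ω
X_C = 1/(ωC) = 4.00 Ω
Parallel: admittances add. Y = 1/(jωL) + jωC
Y = (0 + j0.244) S
|Y| = 0.244 S → |Z| = 1/|Y| = 4.09 Ω, ∠Z = −∠Y = -90.0°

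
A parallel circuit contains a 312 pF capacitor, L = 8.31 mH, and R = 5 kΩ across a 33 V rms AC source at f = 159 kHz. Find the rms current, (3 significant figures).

ω = 2πf = 999000 rad/s
X_L = ωL = 8300 Ω
X_C = 1/(ωC) = 3210 Ω
Parallel: admittances add. Y = 1/R + 1/(jωL) + jωC
Y = (0.000200 + j0.000191) S
|Y| = 0.000277 S → |Z| = 1/|Y| = 3610 Ω, ∠Z = −∠Y = -43.7°
I = V/|Z| = 33/3610 = 9.13 mA

9.13 mA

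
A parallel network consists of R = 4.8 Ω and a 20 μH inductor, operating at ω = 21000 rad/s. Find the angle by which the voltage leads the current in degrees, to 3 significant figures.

X_L = ωL = 0.420 Ω
Parallel: admittances add. Y = 1/R + 1/(jωL)
Y = (0.208 − j2.38) S
|Y| = 2.39 S → |Z| = 1/|Y| = 0.418 Ω, ∠Z = −∠Y = 85.0°

85.0°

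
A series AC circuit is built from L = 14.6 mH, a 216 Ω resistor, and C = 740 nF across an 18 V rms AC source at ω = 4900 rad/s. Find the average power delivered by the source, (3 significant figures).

792 mW

X_L = ωL = 71.5 Ω
X_C = 1/(ωC) = 276 Ω
Net reactance X = X_L − X_C = -204 Ω
Z = 216 − j204 Ω
|Z| = √(216² + 204²) = 297 Ω
∠Z = arctan(-204/216) = -43.4°
I = V/|Z| = 60.5 mA
P = VI cos φ = 18 × 0.0605 × cos(-43.4°) = 792 mW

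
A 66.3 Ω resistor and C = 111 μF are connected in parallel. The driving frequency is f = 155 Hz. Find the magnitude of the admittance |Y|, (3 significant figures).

109 mS

ω = 2πf = 973.9 rad/s
X_C = 1/(ωC) = 9.25 Ω
Parallel: admittances add. Y = 1/R + jωC
Y = (0.0151 + j0.108) S
|Y| = 0.109 S → |Z| = 1/|Y| = 9.16 Ω, ∠Z = −∠Y = -82.1°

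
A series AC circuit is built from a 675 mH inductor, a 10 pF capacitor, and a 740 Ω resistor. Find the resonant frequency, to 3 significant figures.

ω₀ = 1/√(LC) = 1/√(0.675 × 1e-11) = 384900 rad/s
f₀ = ω₀/(2π) = 61.3 kHz

61.3 kHz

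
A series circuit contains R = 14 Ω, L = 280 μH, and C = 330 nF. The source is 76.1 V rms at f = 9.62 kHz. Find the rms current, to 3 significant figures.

2.11 A

ω = 2πf = 60440 rad/s
X_L = ωL = 16.9 Ω
X_C = 1/(ωC) = 50.1 Ω
Net reactance X = X_L − X_C = -33.2 Ω
Z = 14.0 − j33.2 Ω
|Z| = √(14.0² + 33.2²) = 36.0 Ω
I = V/|Z| = 76.1/36.0 = 2.11 A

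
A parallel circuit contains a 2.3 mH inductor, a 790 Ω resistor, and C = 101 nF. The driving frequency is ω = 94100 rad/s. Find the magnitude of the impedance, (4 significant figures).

X_L = ωL = 216.4 Ω
X_C = 1/(ωC) = 105.2 Ω
Parallel: admittances add. Y = 1/R + 1/(jωL) + jωC
Y = (0.001266 + j0.004884) S
|Y| = 0.005045 S → |Z| = 1/|Y| = 198.2 Ω, ∠Z = −∠Y = -75.47°

198.2 Ω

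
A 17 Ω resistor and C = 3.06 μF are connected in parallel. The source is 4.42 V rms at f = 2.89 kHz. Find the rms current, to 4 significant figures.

357.7 mA

ω = 2πf = 18160 rad/s
X_C = 1/(ωC) = 18.00 Ω
Parallel: admittances add. Y = 1/R + jωC
Y = (0.05882 + j0.05556) S
|Y| = 0.08092 S → |Z| = 1/|Y| = 12.36 Ω, ∠Z = −∠Y = -43.37°
I = V/|Z| = 4.42/12.36 = 357.7 mA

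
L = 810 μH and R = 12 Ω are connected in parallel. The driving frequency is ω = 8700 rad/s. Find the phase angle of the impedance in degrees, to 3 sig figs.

X_L = ωL = 7.05 Ω
Parallel: admittances add. Y = 1/R + 1/(jωL)
Y = (0.0833 − j0.142) S
|Y| = 0.165 S → |Z| = 1/|Y| = 6.08 Ω, ∠Z = −∠Y = 59.6°

59.6°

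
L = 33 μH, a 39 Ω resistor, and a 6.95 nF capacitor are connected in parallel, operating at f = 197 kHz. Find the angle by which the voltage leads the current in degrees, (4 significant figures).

ω = 2πf = 1.238e+06 rad/s
X_L = ωL = 40.85 Ω
X_C = 1/(ωC) = 116.2 Ω
Parallel: admittances add. Y = 1/R + 1/(jωL) + jωC
Y = (0.02564 − j0.01588) S
|Y| = 0.03016 S → |Z| = 1/|Y| = 33.16 Ω, ∠Z = −∠Y = 31.77°

31.77°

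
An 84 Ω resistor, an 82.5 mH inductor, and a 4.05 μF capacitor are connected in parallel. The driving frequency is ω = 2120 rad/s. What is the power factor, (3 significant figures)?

X_L = ωL = 175 Ω
X_C = 1/(ωC) = 116 Ω
Parallel: admittances add. Y = 1/R + 1/(jωL) + jωC
Y = (0.0119 + j0.00287) S
|Y| = 0.0122 S → |Z| = 1/|Y| = 81.7 Ω, ∠Z = −∠Y = -13.5°
cos φ = cos(-13.5°) = 0.972

0.972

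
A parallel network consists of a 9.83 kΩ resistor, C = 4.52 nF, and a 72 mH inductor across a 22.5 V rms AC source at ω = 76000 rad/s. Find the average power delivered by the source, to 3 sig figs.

51.5 mW

X_L = ωL = 5470 Ω
X_C = 1/(ωC) = 2910 Ω
Parallel: admittances add. Y = 1/R + 1/(jωL) + jωC
Y = (0.000102 + j0.000161) S
|Y| = 0.000190 S → |Z| = 1/|Y| = 5260 Ω, ∠Z = −∠Y = -57.7°
I = V/|Z| = 4.28 mA
P = VI cos φ = 22.5 × 0.00428 × cos(-57.7°) = 51.5 mW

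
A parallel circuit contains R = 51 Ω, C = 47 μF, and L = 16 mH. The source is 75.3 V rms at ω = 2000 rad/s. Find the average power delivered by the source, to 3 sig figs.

111 W

X_L = ωL = 32.0 Ω
X_C = 1/(ωC) = 10.6 Ω
Parallel: admittances add. Y = 1/R + 1/(jωL) + jωC
Y = (0.0196 + j0.0628) S
|Y| = 0.0657 S → |Z| = 1/|Y| = 15.2 Ω, ∠Z = −∠Y = -72.6°
I = V/|Z| = 4.95 A
P = VI cos φ = 75.3 × 4.95 × cos(-72.6°) = 111 W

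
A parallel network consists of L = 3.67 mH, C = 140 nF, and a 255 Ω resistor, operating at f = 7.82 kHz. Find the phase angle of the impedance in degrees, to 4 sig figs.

-18.78°

ω = 2πf = 49130 rad/s
X_L = ωL = 180.3 Ω
X_C = 1/(ωC) = 145.4 Ω
Parallel: admittances add. Y = 1/R + 1/(jωL) + jωC
Y = (0.003922 + j0.001333) S
|Y| = 0.004142 S → |Z| = 1/|Y| = 241.4 Ω, ∠Z = −∠Y = -18.78°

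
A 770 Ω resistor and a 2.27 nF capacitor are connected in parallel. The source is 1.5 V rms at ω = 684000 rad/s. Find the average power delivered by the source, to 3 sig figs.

2.92 mW

X_C = 1/(ωC) = 644 Ω
Parallel: admittances add. Y = 1/R + jωC
Y = (0.00130 + j0.00155) S
|Y| = 0.00202 S → |Z| = 1/|Y| = 494 Ω, ∠Z = −∠Y = -50.1°
I = V/|Z| = 3.04 mA
P = VI cos φ = 1.5 × 0.00304 × cos(-50.1°) = 2.92 mW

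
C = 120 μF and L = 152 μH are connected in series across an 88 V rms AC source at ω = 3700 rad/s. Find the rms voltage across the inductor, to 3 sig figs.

29.3 V

X_L = ωL = 0.562 Ω
X_C = 1/(ωC) = 2.25 Ω
Net reactance X = X_L − X_C = -1.69 Ω
Z = − j1.69 Ω
|Z| = √(0² + 1.69²) = 1.69 Ω
I = V/|Z| = 52.1 A
V_L = I·|Z_L| = 52.1 × 0.562 = 29.3 V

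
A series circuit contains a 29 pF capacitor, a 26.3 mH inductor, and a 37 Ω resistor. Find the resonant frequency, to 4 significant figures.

ω₀ = 1/√(LC) = 1/√(0.0263 × 2.9e-11) = 1.145e+06 rad/s
f₀ = ω₀/(2π) = 182.2 kHz

182.2 kHz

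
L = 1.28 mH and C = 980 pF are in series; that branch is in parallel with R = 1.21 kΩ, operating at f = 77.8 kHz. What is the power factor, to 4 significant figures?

ω = 2πf = 488800 rad/s
X_L = ωL = 625.7 Ω
X_C = 1/(ωC) = 2087 Ω
Branch 1: Z₁ = R = 1210 Ω
Branch 2 (series LC): Z₂ = j(X_L − X_C) = −j1462 Ω
Parallel: Z = Z₁Z₂/(Z₁+Z₂), |Z| = 932.1 Ω, ∠Z = -39.62°
cos φ = cos(-39.62°) = 0.7703

0.7703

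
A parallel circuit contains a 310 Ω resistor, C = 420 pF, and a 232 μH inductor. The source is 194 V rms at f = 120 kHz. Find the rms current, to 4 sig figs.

1.220 A

ω = 2πf = 754000 rad/s
X_L = ωL = 174.9 Ω
X_C = 1/(ωC) = 3158 Ω
Parallel: admittances add. Y = 1/R + 1/(jωL) + jωC
Y = (0.003226 − j0.005400) S
|Y| = 0.006290 S → |Z| = 1/|Y| = 159.0 Ω, ∠Z = −∠Y = 59.15°
I = V/|Z| = 194/159.0 = 1.220 A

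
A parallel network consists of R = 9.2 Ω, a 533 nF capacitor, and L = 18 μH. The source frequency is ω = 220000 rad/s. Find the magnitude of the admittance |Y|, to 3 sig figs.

174 mS

X_L = ωL = 3.96 Ω
X_C = 1/(ωC) = 8.53 Ω
Parallel: admittances add. Y = 1/R + 1/(jωL) + jωC
Y = (0.109 − j0.135) S
|Y| = 0.174 S → |Z| = 1/|Y| = 5.76 Ω, ∠Z = −∠Y = 51.2°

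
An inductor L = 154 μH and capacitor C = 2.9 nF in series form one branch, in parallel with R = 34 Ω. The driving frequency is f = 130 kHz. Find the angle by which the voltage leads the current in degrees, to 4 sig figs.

-6.544°

ω = 2πf = 816800 rad/s
X_L = ωL = 125.8 Ω
X_C = 1/(ωC) = 422.2 Ω
Branch 1: Z₁ = R = 34.00 Ω
Branch 2 (series LC): Z₂ = j(X_L − X_C) = −j296.4 Ω
Parallel: Z = Z₁Z₂/(Z₁+Z₂), |Z| = 33.78 Ω, ∠Z = -6.544°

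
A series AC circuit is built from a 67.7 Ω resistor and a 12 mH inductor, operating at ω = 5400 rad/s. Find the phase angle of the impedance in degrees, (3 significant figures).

X_L = ωL = 64.8 Ω
Z = 67.7 + j64.8 Ω
|Z| = √(67.7² + 64.8²) = 93.7 Ω
∠Z = arctan(64.8/67.7) = 43.7°

43.7°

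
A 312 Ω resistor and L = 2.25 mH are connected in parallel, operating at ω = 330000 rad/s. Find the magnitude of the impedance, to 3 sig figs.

X_L = ωL = 742 Ω
Parallel: admittances add. Y = 1/R + 1/(jωL)
Y = (0.00321 − j0.00135) S
|Y| = 0.00348 S → |Z| = 1/|Y| = 288 Ω, ∠Z = −∠Y = 22.8°

288 Ω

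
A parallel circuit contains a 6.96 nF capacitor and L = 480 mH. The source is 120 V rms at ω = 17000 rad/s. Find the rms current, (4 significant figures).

507.5 μA

X_L = ωL = 8160 Ω
X_C = 1/(ωC) = 8452 Ω
Parallel: admittances add. Y = 1/(jωL) + jωC
Y = (0 − j4.229e-06) S
|Y| = 4.229e-06 S → |Z| = 1/|Y| = 236500 Ω, ∠Z = −∠Y = 90.00°
I = V/|Z| = 120/236500 = 507.5 μA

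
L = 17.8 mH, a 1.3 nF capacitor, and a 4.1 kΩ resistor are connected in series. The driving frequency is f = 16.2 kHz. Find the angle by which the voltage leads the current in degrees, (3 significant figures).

ω = 2πf = 101800 rad/s
X_L = ωL = 1810 Ω
X_C = 1/(ωC) = 7560 Ω
Net reactance X = X_L − X_C = -5750 Ω
Z = 4100 − j5750 Ω
|Z| = √(4100² + 5750²) = 7060 Ω
∠Z = arctan(-5750/4100) = -54.5°

-54.5°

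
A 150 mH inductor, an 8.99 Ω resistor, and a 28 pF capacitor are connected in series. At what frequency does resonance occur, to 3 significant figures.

77.7 kHz

ω₀ = 1/√(LC) = 1/√(0.15 × 2.8e-11) = 488000 rad/s
f₀ = ω₀/(2π) = 77.7 kHz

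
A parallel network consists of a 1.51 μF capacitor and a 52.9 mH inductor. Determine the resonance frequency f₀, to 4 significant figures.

ω₀ = 1/√(LC) = 1/√(0.0529 × 1.51e-06) = 3538 rad/s
f₀ = ω₀/(2π) = 563.1 Hz

563.1 Hz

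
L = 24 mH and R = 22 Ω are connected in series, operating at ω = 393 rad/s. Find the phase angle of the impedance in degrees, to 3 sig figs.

23.2°

X_L = ωL = 9.43 Ω
Z = 22.0 + j9.43 Ω
|Z| = √(22.0² + 9.43²) = 23.9 Ω
∠Z = arctan(9.43/22.0) = 23.2°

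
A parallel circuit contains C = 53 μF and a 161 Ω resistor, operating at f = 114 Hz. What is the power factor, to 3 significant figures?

ω = 2πf = 716.3 rad/s
X_C = 1/(ωC) = 26.3 Ω
Parallel: admittances add. Y = 1/R + jωC
Y = (0.00621 + j0.0380) S
|Y| = 0.0385 S → |Z| = 1/|Y| = 26.0 Ω, ∠Z = −∠Y = -80.7°
cos φ = cos(-80.7°) = 0.161

0.161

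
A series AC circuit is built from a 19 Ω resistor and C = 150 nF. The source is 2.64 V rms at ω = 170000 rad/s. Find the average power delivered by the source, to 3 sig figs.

69.7 mW

X_C = 1/(ωC) = 39.2 Ω
Z = 19.0 − j39.2 Ω
|Z| = √(19.0² + 39.2²) = 43.6 Ω
∠Z = arctan(-39.2/19.0) = -64.1°
I = V/|Z| = 60.6 mA
P = VI cos φ = 2.64 × 0.0606 × cos(-64.1°) = 69.7 mW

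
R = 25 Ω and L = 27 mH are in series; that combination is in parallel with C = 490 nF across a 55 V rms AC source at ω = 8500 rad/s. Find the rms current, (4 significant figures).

X_L = ωL = 229.5 Ω
X_C = 1/(ωC) = 240.1 Ω
Branch 1 (R+jX_L): Z₁ = 25.00 + j229.5 Ω, |Z₁| = 230.9 Ω
Branch 2 (−jX_C): Z₂ = −j240.1 Ω
Parallel: Z = Z₁Z₂/(Z₁+Z₂), |Z| = 2041 Ω, ∠Z = 16.75°
I = V/|Z| = 55/2041 = 26.94 mA

26.94 mA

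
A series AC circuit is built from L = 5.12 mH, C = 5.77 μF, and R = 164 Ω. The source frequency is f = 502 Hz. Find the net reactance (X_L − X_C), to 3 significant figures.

ω = 2πf = 3154 rad/s
X_L = ωL = 16.1 Ω
X_C = 1/(ωC) = 54.9 Ω
X = 16.1 − 54.9 = -38.8 Ω

-38.8 Ω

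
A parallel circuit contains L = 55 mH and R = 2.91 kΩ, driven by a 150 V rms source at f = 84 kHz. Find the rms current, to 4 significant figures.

ω = 2πf = 527800 rad/s
X_L = ωL = 29030 Ω
Parallel: admittances add. Y = 1/R + 1/(jωL)
Y = (0.0003436 − j3.445e-05) S
|Y| = 0.0003454 S → |Z| = 1/|Y| = 2895 Ω, ∠Z = −∠Y = 5.725°
I = V/|Z| = 150/2895 = 51.80 mA

51.80 mA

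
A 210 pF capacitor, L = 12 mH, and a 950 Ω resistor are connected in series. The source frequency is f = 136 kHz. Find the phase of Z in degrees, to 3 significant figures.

78.5°

ω = 2πf = 854500 rad/s
X_L = ωL = 10300 Ω
X_C = 1/(ωC) = 5570 Ω
Net reactance X = X_L − X_C = 4680 Ω
Z = 950 + j4680 Ω
|Z| = √(950² + 4680²) = 4780 Ω
∠Z = arctan(4680/950) = 78.5°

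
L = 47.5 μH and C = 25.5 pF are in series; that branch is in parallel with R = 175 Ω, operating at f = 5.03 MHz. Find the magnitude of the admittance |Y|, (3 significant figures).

ω = 2πf = 3.16e+07 rad/s
X_L = ωL = 1500 Ω
X_C = 1/(ωC) = 1240 Ω
Branch 1: Z₁ = R = 175 Ω
Branch 2 (series LC): Z₂ = j(X_L − X_C) = j260 Ω
Parallel: Z = Z₁Z₂/(Z₁+Z₂), |Z| = 145 Ω, ∠Z = 33.9°
|Y| = 1/|Z| = 6.88 mS

6.88 mS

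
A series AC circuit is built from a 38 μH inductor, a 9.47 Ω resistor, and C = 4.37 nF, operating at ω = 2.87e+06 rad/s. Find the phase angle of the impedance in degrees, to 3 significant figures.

X_L = ωL = 109 Ω
X_C = 1/(ωC) = 79.7 Ω
Net reactance X = X_L − X_C = 29.3 Ω
Z = 9.47 + j29.3 Ω
|Z| = √(9.47² + 29.3²) = 30.8 Ω
∠Z = arctan(29.3/9.47) = 72.1°

72.1°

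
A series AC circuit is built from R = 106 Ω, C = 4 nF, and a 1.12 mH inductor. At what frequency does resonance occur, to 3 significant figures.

ω₀ = 1/√(LC) = 1/√(0.00112 × 4e-09) = 472500 rad/s
f₀ = ω₀/(2π) = 75.2 kHz

75.2 kHz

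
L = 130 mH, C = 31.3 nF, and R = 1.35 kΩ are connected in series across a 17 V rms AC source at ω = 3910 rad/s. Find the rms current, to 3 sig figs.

2.18 mA

X_L = ωL = 508 Ω
X_C = 1/(ωC) = 8170 Ω
Net reactance X = X_L − X_C = -7660 Ω
Z = 1350 − j7660 Ω
|Z| = √(1350² + 7660²) = 7780 Ω
I = V/|Z| = 17/7780 = 2.18 mA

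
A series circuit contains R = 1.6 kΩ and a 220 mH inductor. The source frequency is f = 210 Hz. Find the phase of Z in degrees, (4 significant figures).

10.28°

ω = 2πf = 1319 rad/s
X_L = ωL = 290.3 Ω
Z = 1600 + j290.3 Ω
|Z| = √(1600² + 290.3²) = 1626 Ω
∠Z = arctan(290.3/1600) = 10.28°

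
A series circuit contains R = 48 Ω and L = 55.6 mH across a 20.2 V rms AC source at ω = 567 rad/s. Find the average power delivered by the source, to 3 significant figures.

5.94 W

X_L = ωL = 31.5 Ω
Z = 48.0 + j31.5 Ω
|Z| = √(48.0² + 31.5²) = 57.4 Ω
∠Z = arctan(31.5/48.0) = 33.3°
I = V/|Z| = 352 mA
P = VI cos φ = 20.2 × 0.352 × cos(33.3°) = 5.94 W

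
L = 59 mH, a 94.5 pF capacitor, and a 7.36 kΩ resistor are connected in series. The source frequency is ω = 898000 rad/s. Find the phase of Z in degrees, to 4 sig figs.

X_L = ωL = 52980 Ω
X_C = 1/(ωC) = 11780 Ω
Net reactance X = X_L − X_C = 41200 Ω
Z = 7360 + j41200 Ω
|Z| = √(7360² + 41200²) = 41850 Ω
∠Z = arctan(41200/7360) = 79.87°

79.87°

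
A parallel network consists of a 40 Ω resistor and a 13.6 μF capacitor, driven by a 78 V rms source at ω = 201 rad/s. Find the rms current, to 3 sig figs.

X_C = 1/(ωC) = 366 Ω
Parallel: admittances add. Y = 1/R + jωC
Y = (0.0250 + j0.00273) S
|Y| = 0.0251 S → |Z| = 1/|Y| = 39.8 Ω, ∠Z = −∠Y = -6.24°
I = V/|Z| = 78/39.8 = 1.96 A

1.96 A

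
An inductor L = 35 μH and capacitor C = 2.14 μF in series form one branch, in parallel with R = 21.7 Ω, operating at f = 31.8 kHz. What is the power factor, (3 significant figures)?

0.210

ω = 2πf = 199800 rad/s
X_L = ωL = 6.99 Ω
X_C = 1/(ωC) = 2.34 Ω
Branch 1: Z₁ = R = 21.7 Ω
Branch 2 (series LC): Z₂ = j(X_L − X_C) = j4.65 Ω
Parallel: Z = Z₁Z₂/(Z₁+Z₂), |Z| = 4.55 Ω, ∠Z = 77.9°
cos φ = cos(77.9°) = 0.210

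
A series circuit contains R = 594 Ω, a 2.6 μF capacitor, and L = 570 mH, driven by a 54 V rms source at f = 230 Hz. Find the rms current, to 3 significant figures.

66.3 mA

ω = 2πf = 1445 rad/s
X_L = ωL = 824 Ω
X_C = 1/(ωC) = 266 Ω
Net reactance X = X_L − X_C = 558 Ω
Z = 594 + j558 Ω
|Z| = √(594² + 558²) = 815 Ω
I = V/|Z| = 54/815 = 66.3 mA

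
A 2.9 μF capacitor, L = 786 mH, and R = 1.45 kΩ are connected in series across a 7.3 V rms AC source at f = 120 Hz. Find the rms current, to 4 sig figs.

ω = 2πf = 754.0 rad/s
X_L = ωL = 592.6 Ω
X_C = 1/(ωC) = 457.3 Ω
Net reactance X = X_L − X_C = 135.3 Ω
Z = 1450 + j135.3 Ω
|Z| = √(1450² + 135.3²) = 1456 Ω
I = V/|Z| = 7.3/1456 = 5.013 mA

5.013 mA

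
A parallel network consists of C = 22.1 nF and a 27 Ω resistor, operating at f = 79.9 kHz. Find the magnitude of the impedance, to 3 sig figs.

25.9 Ω

ω = 2πf = 502000 rad/s
X_C = 1/(ωC) = 90.1 Ω
Parallel: admittances add. Y = 1/R + jωC
Y = (0.0370 + j0.0111) S
|Y| = 0.0387 S → |Z| = 1/|Y| = 25.9 Ω, ∠Z = −∠Y = -16.7°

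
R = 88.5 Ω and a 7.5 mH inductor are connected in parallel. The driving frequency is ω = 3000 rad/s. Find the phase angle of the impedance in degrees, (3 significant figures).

X_L = ωL = 22.5 Ω
Parallel: admittances add. Y = 1/R + 1/(jωL)
Y = (0.0113 − j0.0444) S
|Y| = 0.0459 S → |Z| = 1/|Y| = 21.8 Ω, ∠Z = −∠Y = 75.7°

75.7°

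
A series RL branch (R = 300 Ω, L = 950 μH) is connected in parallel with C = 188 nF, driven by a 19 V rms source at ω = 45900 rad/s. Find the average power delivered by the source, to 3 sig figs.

X_L = ωL = 43.6 Ω
X_C = 1/(ωC) = 116 Ω
Branch 1 (R+jX_L): Z₁ = 300 + j43.6 Ω, |Z₁| = 303 Ω
Branch 2 (−jX_C): Z₂ = −j116 Ω
Parallel: Z = Z₁Z₂/(Z₁+Z₂), |Z| = 114 Ω, ∠Z = -68.2°
I = V/|Z| = 167 mA
P = VI cos φ = 19 × 0.167 × cos(-68.2°) = 1.18 W

1.18 W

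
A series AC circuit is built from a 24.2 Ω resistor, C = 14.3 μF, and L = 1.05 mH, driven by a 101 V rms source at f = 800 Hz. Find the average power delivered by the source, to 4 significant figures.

373.9 W

ω = 2πf = 5027 rad/s
X_L = ωL = 5.278 Ω
X_C = 1/(ωC) = 13.91 Ω
Net reactance X = X_L − X_C = -8.634 Ω
Z = 24.20 − j8.634 Ω
|Z| = √(24.20² + 8.634²) = 25.69 Ω
∠Z = arctan(-8.634/24.20) = -19.64°
I = V/|Z| = 3.931 A
P = VI cos φ = 101 × 3.931 × cos(-19.64°) = 373.9 W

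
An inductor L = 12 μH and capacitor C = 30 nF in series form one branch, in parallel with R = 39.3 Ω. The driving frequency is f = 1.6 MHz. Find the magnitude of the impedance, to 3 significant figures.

ω = 2πf = 1.005e+07 rad/s
X_L = ωL = 121 Ω
X_C = 1/(ωC) = 3.32 Ω
Branch 1: Z₁ = R = 39.3 Ω
Branch 2 (series LC): Z₂ = j(X_L − X_C) = j117 Ω
Parallel: Z = Z₁Z₂/(Z₁+Z₂), |Z| = 37.3 Ω, ∠Z = 18.5°

37.3 Ω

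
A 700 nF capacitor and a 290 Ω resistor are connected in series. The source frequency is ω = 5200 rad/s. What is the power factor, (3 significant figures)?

0.726

X_C = 1/(ωC) = 275 Ω
Z = 290 − j275 Ω
|Z| = √(290² + 275²) = 399 Ω
∠Z = arctan(-275/290) = -43.5°
cos φ = cos(-43.5°) = 0.726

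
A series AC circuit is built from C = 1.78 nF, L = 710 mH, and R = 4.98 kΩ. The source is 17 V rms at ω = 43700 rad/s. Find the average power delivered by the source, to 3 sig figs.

4.05 mW

X_L = ωL = 31000 Ω
X_C = 1/(ωC) = 12900 Ω
Net reactance X = X_L − X_C = 18200 Ω
Z = 4980 + j18200 Ω
|Z| = √(4980² + 18200²) = 18800 Ω
∠Z = arctan(18200/4980) = 74.7°
I = V/|Z| = 902 μA
P = VI cos φ = 17 × 0.000902 × cos(74.7°) = 4.05 mW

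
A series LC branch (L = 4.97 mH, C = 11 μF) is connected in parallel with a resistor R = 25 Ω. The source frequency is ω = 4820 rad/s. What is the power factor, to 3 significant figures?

X_L = ωL = 24.0 Ω
X_C = 1/(ωC) = 18.9 Ω
Branch 1: Z₁ = R = 25.0 Ω
Branch 2 (series LC): Z₂ = j(X_L − X_C) = j5.09 Ω
Parallel: Z = Z₁Z₂/(Z₁+Z₂), |Z| = 4.99 Ω, ∠Z = 78.5°
cos φ = cos(78.5°) = 0.200

0.200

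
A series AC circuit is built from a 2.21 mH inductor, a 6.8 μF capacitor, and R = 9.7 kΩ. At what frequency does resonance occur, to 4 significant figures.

1.298 kHz

ω₀ = 1/√(LC) = 1/√(0.00221 × 6.8e-06) = 8157 rad/s
f₀ = ω₀/(2π) = 1.298 kHz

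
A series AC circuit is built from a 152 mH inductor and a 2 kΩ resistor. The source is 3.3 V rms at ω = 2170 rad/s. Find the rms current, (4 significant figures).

1.628 mA

X_L = ωL = 329.8 Ω
Z = 2000 + j329.8 Ω
|Z| = √(2000² + 329.8²) = 2027 Ω
I = V/|Z| = 3.3/2027 = 1.628 mA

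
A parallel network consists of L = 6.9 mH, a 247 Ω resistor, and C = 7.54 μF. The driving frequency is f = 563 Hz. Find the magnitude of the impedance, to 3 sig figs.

ω = 2πf = 3537 rad/s
X_L = ωL = 24.4 Ω
X_C = 1/(ωC) = 37.5 Ω
Parallel: admittances add. Y = 1/R + 1/(jωL) + jωC
Y = (0.00405 − j0.0143) S
|Y| = 0.0149 S → |Z| = 1/|Y| = 67.3 Ω, ∠Z = −∠Y = 74.2°

67.3 Ω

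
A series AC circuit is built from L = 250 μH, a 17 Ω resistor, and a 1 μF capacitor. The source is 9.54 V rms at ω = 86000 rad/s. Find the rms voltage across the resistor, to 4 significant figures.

8.250 V

X_L = ωL = 21.50 Ω
X_C = 1/(ωC) = 11.63 Ω
Net reactance X = X_L − X_C = 9.872 Ω
Z = 17.00 + j9.872 Ω
|Z| = √(17.00² + 9.872²) = 19.66 Ω
I = V/|Z| = 485.3 mA
V_R = I·|Z_R| = 0.4853 × 17.00 = 8.250 V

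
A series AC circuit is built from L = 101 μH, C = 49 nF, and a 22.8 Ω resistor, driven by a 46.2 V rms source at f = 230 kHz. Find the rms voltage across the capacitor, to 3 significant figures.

ω = 2πf = 1.445e+06 rad/s
X_L = ωL = 146 Ω
X_C = 1/(ωC) = 14.1 Ω
Net reactance X = X_L − X_C = 132 Ω
Z = 22.8 + j132 Ω
|Z| = √(22.8² + 132²) = 134 Ω
I = V/|Z| = 345 mA
V_C = I·|Z_C| = 0.345 × 14.1 = 4.88 V

4.88 V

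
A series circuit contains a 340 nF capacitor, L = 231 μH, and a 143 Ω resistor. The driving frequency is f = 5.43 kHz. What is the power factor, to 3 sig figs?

0.877

ω = 2πf = 34120 rad/s
X_L = ωL = 7.88 Ω
X_C = 1/(ωC) = 86.2 Ω
Net reactance X = X_L − X_C = -78.3 Ω
Z = 143 − j78.3 Ω
|Z| = √(143² + 78.3²) = 163 Ω
∠Z = arctan(-78.3/143) = -28.7°
cos φ = cos(-28.7°) = 0.877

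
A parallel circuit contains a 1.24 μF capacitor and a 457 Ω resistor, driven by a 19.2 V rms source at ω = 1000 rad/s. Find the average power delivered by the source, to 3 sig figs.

807 mW

X_C = 1/(ωC) = 806 Ω
Parallel: admittances add. Y = 1/R + jωC
Y = (0.00219 + j0.00124) S
|Y| = 0.00252 S → |Z| = 1/|Y| = 398 Ω, ∠Z = −∠Y = -29.5°
I = V/|Z| = 48.3 mA
P = VI cos φ = 19.2 × 0.0483 × cos(-29.5°) = 807 mW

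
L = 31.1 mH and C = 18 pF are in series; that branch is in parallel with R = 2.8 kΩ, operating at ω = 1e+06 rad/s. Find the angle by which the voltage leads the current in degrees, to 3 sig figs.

-6.53°

X_L = ωL = 31100 Ω
X_C = 1/(ωC) = 55600 Ω
Branch 1: Z₁ = R = 2800 Ω
Branch 2 (series LC): Z₂ = j(X_L − X_C) = −j24500 Ω
Parallel: Z = Z₁Z₂/(Z₁+Z₂), |Z| = 2780 Ω, ∠Z = -6.53°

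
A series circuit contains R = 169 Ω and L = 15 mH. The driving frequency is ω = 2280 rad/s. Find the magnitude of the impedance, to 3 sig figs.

X_L = ωL = 34.2 Ω
Z = 169 + j34.2 Ω
|Z| = √(169² + 34.2²) = 172 Ω

172 Ω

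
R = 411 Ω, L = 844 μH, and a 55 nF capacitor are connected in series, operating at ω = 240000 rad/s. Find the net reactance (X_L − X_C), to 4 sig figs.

126.8 Ω

X_L = ωL = 202.6 Ω
X_C = 1/(ωC) = 75.76 Ω
X = 202.6 − 75.76 = 126.8 Ω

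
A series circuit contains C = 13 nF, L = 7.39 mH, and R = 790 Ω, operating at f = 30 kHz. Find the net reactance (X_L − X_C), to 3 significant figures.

985 Ω

ω = 2πf = 188500 rad/s
X_L = ωL = 1390 Ω
X_C = 1/(ωC) = 408 Ω
X = 1390 − 408 = 985 Ω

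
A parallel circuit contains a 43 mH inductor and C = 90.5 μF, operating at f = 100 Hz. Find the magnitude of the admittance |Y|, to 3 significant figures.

ω = 2πf = 628.3 rad/s
X_L = ωL = 27.0 Ω
X_C = 1/(ωC) = 17.6 Ω
Parallel: admittances add. Y = 1/(jωL) + jωC
Y = (0 + j0.0199) S
|Y| = 0.0199 S → |Z| = 1/|Y| = 50.4 Ω, ∠Z = −∠Y = -90.0°

19.9 mS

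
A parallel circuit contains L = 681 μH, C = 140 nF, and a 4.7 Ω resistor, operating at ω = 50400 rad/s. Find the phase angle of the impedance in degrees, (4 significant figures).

5.925°

X_L = ωL = 34.32 Ω
X_C = 1/(ωC) = 141.7 Ω
Parallel: admittances add. Y = 1/R + 1/(jωL) + jωC
Y = (0.2128 − j0.02208) S
|Y| = 0.2139 S → |Z| = 1/|Y| = 4.675 Ω, ∠Z = −∠Y = 5.925°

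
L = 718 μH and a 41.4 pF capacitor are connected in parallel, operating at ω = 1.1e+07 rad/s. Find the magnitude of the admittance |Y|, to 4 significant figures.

328.8 μS

X_L = ωL = 7898 Ω
X_C = 1/(ωC) = 2196 Ω
Parallel: admittances add. Y = 1/(jωL) + jωC
Y = (0 + j0.0003288) S
|Y| = 0.0003288 S → |Z| = 1/|Y| = 3041 Ω, ∠Z = −∠Y = -90.00°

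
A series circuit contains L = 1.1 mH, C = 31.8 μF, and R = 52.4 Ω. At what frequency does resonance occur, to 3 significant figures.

851 Hz

ω₀ = 1/√(LC) = 1/√(0.0011 × 3.18e-05) = 5347 rad/s
f₀ = ω₀/(2π) = 851 Hz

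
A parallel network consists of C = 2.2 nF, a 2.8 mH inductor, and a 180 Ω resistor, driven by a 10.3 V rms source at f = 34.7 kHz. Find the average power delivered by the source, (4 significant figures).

589.4 mW

ω = 2πf = 218000 rad/s
X_L = ωL = 610.5 Ω
X_C = 1/(ωC) = 2085 Ω
Parallel: admittances add. Y = 1/R + 1/(jωL) + jωC
Y = (0.005556 − j0.001158) S
|Y| = 0.005675 S → |Z| = 1/|Y| = 176.2 Ω, ∠Z = −∠Y = 11.78°
I = V/|Z| = 58.45 mA
P = VI cos φ = 10.3 × 0.05845 × cos(11.78°) = 589.4 mW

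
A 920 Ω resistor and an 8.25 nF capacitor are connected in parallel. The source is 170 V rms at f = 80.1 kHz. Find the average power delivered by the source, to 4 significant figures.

31.41 W

ω = 2πf = 503300 rad/s
X_C = 1/(ωC) = 240.8 Ω
Parallel: admittances add. Y = 1/R + jωC
Y = (0.001087 + j0.004152) S
|Y| = 0.004292 S → |Z| = 1/|Y| = 233.0 Ω, ∠Z = −∠Y = -75.33°
I = V/|Z| = 729.6 mA
P = VI cos φ = 170 × 0.7296 × cos(-75.33°) = 31.41 W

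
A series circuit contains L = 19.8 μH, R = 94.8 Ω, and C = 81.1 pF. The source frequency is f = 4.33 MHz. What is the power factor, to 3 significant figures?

ω = 2πf = 2.721e+07 rad/s
X_L = ωL = 539 Ω
X_C = 1/(ωC) = 453 Ω
Net reactance X = X_L − X_C = 85.5 Ω
Z = 94.8 + j85.5 Ω
|Z| = √(94.8² + 85.5²) = 128 Ω
∠Z = arctan(85.5/94.8) = 42.0°
cos φ = cos(42.0°) = 0.743

0.743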